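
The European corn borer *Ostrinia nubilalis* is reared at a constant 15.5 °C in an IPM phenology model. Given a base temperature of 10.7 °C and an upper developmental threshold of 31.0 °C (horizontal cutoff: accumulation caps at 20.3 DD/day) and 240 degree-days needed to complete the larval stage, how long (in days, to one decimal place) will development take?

50.0 days

Daily accumulation = 15.5 − 10.7 = 4.8 DD/day.
Duration = 240 / 4.8 = 50.000 ≈ 50.0 days.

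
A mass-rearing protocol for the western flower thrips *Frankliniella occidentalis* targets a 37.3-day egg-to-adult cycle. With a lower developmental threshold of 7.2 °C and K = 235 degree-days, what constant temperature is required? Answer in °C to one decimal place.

Required daily accumulation = 235 / 37.3 = 6.300 DD/day.
T = T_base + 6.300 = 7.2 + 6.300 = 13.500 ≈ 13.5 °C.

13.5 °C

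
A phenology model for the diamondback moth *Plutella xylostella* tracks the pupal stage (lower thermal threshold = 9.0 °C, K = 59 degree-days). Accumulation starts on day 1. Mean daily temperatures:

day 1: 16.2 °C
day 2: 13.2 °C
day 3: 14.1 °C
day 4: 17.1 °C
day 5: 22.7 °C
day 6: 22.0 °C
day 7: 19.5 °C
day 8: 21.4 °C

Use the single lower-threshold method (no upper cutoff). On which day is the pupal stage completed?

Daily DD above 9.0 °C: 7.2, 4.2, 5.1, 8.1, 13.7, 13.0, 10.5, 12.4.
Cumulative: 7.2, 11.4, 16.5, 24.6, 38.3, 51.3, 61.8, 74.2.
The total first reaches 59 DD on day 7.

day 7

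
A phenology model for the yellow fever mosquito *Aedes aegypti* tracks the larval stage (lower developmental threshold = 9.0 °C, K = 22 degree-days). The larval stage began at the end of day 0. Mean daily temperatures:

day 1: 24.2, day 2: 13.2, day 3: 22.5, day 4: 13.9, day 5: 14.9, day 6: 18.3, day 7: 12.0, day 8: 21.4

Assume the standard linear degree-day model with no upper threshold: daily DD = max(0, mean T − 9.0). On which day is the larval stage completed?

Daily DD above 9.0 °C: 15.2, 4.2, 13.5, 4.9, 5.9, 9.3, 3.0, 12.4.
Cumulative: 15.2, 19.4, 32.9, 37.8, 43.7, 53.0, 56.0, 68.4.
The total first reaches 22 DD on day 3.

day 3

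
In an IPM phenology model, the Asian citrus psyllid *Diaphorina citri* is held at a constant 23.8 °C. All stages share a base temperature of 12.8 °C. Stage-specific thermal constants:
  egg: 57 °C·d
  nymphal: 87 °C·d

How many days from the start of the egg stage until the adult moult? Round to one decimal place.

Daily accumulation at 23.8 °C = 23.8 − 12.8 = 11.0 DD/day.
Total K = 57 + 87 = 144 DD.
Total duration = 144 / 11.0 = 13.091 ≈ 13.1 days.

13.1 days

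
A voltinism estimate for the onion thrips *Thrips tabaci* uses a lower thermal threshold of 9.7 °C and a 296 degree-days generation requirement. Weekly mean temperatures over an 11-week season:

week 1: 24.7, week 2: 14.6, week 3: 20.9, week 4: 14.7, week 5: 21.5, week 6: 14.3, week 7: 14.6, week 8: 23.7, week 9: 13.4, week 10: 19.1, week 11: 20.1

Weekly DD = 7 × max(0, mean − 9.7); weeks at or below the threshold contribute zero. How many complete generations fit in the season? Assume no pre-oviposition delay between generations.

Weekly DD (7 × max(0, T̄ − 9.7)): 105.0, 34.3, 78.4, 35.0, 82.6, 32.2, 34.3, 98.0, 25.9, 65.8, 72.8.
Season total = 664.3 DD.
Complete generations = ⌊664.3 / 296⌋ = 2.

2 generations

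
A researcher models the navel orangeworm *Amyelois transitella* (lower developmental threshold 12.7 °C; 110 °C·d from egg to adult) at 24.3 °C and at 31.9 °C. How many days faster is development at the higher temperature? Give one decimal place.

At 24.3 °C: 110 / (24.3 − 12.7) = 110 / 11.6 = 9.483 d.
At 31.9 °C: 110 / (31.9 − 12.7) = 110 / 19.2 = 5.729 d.
Difference = |9.483 − 5.729| = 3.754 ≈ 3.8 days.

3.8 days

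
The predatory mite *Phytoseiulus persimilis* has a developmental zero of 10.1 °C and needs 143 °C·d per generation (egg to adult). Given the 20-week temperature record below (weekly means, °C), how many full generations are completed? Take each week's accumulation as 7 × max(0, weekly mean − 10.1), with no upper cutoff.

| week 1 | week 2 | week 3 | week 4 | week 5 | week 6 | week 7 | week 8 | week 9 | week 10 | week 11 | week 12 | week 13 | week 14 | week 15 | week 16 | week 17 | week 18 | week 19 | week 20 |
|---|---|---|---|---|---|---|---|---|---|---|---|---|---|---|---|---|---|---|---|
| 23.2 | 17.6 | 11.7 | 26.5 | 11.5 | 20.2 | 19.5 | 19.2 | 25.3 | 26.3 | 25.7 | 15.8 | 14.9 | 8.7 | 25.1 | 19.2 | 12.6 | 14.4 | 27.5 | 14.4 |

8 generations

Weekly DD (7 × max(0, T̄ − 10.1)): 91.7, 52.5, 11.2, 114.8, 9.8, 70.7, 65.8, 63.7, 106.4, 113.4, 109.2, 39.9, 33.6, 0.0, 105.0, 63.7, 17.5, 30.1, 121.8, 30.1.
Season total = 1250.9 DD.
Complete generations = ⌊1250.9 / 143⌋ = 8.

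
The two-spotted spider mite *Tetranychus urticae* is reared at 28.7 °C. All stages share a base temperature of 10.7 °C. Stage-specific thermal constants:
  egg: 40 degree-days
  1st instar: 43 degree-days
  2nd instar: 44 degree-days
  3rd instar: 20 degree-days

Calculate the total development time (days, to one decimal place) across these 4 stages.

Daily accumulation at 28.7 °C = 28.7 − 10.7 = 18.0 DD/day.
Total K = 40 + 43 + 44 + 20 = 147 DD.
Total duration = 147 / 18.0 = 8.167 ≈ 8.2 days.

8.2 days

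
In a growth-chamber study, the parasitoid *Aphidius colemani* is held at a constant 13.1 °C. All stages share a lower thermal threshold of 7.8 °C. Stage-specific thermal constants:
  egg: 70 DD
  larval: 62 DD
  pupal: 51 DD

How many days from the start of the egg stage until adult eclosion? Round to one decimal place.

34.5 days

Daily accumulation at 13.1 °C = 13.1 − 7.8 = 5.3 DD/day.
Total K = 70 + 62 + 51 = 183 DD.
Total duration = 183 / 5.3 = 34.528 ≈ 34.5 days.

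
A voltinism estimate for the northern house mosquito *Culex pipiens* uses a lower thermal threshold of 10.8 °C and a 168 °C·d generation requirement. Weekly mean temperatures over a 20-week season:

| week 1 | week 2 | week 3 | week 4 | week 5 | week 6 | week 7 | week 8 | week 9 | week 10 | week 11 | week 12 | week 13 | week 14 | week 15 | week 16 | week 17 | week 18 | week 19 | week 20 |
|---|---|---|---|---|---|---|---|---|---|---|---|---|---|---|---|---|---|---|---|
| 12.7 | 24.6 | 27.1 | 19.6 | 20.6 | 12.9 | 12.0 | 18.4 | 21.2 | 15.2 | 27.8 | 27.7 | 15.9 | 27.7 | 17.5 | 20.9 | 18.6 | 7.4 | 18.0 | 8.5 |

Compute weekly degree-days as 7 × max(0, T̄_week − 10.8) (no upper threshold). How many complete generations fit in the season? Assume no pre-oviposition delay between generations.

6 generations

Weekly DD (7 × max(0, T̄ − 10.8)): 13.3, 96.6, 114.1, 61.6, 68.6, 14.7, 8.4, 53.2, 72.8, 30.8, 119.0, 118.3, 35.7, 118.3, 46.9, 70.7, 54.6, 0.0, 50.4, 0.0.
Season total = 1148.0 DD.
Complete generations = ⌊1148.0 / 168⌋ = 6.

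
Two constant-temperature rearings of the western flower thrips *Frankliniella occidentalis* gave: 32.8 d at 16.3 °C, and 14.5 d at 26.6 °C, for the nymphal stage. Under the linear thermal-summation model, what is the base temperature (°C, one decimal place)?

8.1 °C

Linear rate model ⇒ the product D·(T − T_b) is constant across temperatures.
32.8·(16.3 − T_b) = 14.5·(26.6 − T_b)
T_b = (32.8·16.3 − 14.5·26.6) / (32.8 − 14.5) = 148.94 / 18.3 = 8.139 °C ≈ 8.1 °C.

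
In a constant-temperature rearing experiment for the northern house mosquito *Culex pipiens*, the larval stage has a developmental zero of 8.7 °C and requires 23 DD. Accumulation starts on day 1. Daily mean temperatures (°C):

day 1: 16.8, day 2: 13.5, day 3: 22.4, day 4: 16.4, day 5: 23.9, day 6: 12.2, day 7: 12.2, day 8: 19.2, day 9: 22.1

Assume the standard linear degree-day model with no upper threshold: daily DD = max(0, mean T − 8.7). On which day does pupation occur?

Daily DD above 8.7 °C: 8.1, 4.8, 13.7, 7.7, 15.2, 3.5, 3.5, 10.5, 13.4.
Cumulative: 8.1, 12.9, 26.6, 34.3, 49.5, 53.0, 56.5, 67.0, 80.4.
The total first reaches 23 DD on day 3.

day 3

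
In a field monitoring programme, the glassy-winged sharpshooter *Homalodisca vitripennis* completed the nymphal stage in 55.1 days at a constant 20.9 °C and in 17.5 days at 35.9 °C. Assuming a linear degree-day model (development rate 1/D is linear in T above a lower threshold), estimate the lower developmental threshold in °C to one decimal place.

13.9 °C

Linear rate model ⇒ the product D·(T − T_b) is constant across temperatures.
55.1·(20.9 − T_b) = 17.5·(35.9 − T_b)
T_b = (55.1·20.9 − 17.5·35.9) / (55.1 − 17.5) = 523.34 / 37.6 = 13.919 °C ≈ 13.9 °C.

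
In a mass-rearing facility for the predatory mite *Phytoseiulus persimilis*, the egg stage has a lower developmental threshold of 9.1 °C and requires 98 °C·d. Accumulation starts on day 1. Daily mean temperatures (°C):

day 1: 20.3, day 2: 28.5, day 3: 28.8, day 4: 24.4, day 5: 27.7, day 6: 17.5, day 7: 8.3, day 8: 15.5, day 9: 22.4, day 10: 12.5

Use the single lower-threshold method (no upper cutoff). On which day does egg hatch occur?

Daily DD above 9.1 °C: 11.2, 19.4, 19.7, 15.3, 18.6, 8.4, 0.0, 6.4, 13.3, 3.4.
Cumulative: 11.2, 30.6, 50.3, 65.6, 84.2, 92.6, 92.6, 99.0, 112.3, 115.7.
The total first reaches 98 DD on day 8.

day 8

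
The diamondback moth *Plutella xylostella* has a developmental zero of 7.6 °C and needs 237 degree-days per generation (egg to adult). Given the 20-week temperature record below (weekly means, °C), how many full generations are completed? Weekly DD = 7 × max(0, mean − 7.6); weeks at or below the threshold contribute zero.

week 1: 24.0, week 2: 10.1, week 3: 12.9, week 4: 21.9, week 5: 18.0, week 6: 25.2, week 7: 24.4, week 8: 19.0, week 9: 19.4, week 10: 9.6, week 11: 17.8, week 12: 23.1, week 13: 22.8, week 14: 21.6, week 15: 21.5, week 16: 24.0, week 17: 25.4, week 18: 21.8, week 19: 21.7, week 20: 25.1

7 generations

Weekly DD (7 × max(0, T̄ − 7.6)): 114.8, 17.5, 37.1, 100.1, 72.8, 123.2, 117.6, 79.8, 82.6, 14.0, 71.4, 108.5, 106.4, 98.0, 97.3, 114.8, 124.6, 99.4, 98.7, 122.5.
Season total = 1801.1 DD.
Complete generations = ⌊1801.1 / 237⌋ = 7.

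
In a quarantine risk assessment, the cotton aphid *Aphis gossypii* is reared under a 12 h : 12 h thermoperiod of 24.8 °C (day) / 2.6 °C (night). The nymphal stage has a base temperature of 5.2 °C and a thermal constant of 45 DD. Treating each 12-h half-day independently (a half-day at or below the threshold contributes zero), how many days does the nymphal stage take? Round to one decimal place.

Day half: max(0, 24.8 − 5.2) × 0.5 = 19.6 × 0.5 = 9.80 DD.
Night half: max(0, 2.6 − 5.2) × 0.5 = 0.0 × 0.5 = 0.00 DD.
Per 24 h: 9.80 DD/day.
Duration = 45 / 9.80 = 4.592 ≈ 4.6 days.

4.6 days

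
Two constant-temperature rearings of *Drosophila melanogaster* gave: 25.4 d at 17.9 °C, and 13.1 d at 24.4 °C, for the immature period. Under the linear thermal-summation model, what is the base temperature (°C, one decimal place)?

Equal thermal constants: D₁(T₁ − T_b) = D₂(T₂ − T_b).
25.4·(17.9 − T_b) = 13.1·(24.4 − T_b)
T_b = (25.4·17.9 − 13.1·24.4) / (25.4 − 13.1) = 135.02 / 12.3 = 10.977 °C ≈ 11.0 °C.

11.0 °C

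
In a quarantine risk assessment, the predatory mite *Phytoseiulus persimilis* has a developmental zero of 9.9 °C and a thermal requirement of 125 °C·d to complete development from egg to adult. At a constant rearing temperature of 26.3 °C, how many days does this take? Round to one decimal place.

7.6 days

Daily accumulation = 26.3 − 9.9 = 16.4 DD/day.
Duration = 125 / 16.4 = 7.622 ≈ 7.6 days.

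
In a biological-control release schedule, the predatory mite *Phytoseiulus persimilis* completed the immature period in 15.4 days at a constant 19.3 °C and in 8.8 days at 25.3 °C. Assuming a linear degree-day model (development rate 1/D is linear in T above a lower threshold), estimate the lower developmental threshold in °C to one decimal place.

11.3 °C

Under the model K = D·(T − T_b), so D₁·(T₁ − T_b) = D₂·(T₂ − T_b).
15.4·(19.3 − T_b) = 8.8·(25.3 − T_b)
T_b = (15.4·19.3 − 8.8·25.3) / (15.4 − 8.8) = 74.58 / 6.6 = 11.300 °C ≈ 11.3 °C.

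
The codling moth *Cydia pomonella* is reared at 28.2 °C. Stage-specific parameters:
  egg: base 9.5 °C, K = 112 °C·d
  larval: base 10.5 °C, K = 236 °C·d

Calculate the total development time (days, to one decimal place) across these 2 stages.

19.3 days

egg: 112 / (28.2 − 9.5) = 112 / 18.7 = 5.989 d.
larval: 236 / (28.2 − 10.5) = 236 / 17.7 = 13.333 d.
Sum = 19.323 ≈ 19.3 days.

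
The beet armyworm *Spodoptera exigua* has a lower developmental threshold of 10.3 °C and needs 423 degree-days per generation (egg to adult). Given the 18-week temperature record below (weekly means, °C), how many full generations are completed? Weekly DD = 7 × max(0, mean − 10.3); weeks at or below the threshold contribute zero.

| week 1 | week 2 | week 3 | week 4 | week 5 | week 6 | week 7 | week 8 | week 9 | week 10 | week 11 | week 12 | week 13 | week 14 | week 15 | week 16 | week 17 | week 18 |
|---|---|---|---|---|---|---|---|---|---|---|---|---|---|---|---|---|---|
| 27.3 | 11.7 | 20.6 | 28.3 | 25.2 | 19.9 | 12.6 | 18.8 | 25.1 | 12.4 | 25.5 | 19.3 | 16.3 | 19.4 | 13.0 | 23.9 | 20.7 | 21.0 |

2 generations

Weekly DD (7 × max(0, T̄ − 10.3)): 119.0, 9.8, 72.1, 126.0, 104.3, 67.2, 16.1, 59.5, 103.6, 14.7, 106.4, 63.0, 42.0, 63.7, 18.9, 95.2, 72.8, 74.9.
Season total = 1229.2 DD.
Complete generations = ⌊1229.2 / 423⌋ = 2.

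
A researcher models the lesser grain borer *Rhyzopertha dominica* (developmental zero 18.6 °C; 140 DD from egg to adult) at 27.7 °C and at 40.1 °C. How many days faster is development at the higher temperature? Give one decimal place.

At 27.7 °C: 140 / (27.7 − 18.6) = 140 / 9.1 = 15.385 d.
At 40.1 °C: 140 / (40.1 − 18.6) = 140 / 21.5 = 6.512 d.
Difference = |15.385 − 6.512| = 8.873 ≈ 8.9 days.

8.9 days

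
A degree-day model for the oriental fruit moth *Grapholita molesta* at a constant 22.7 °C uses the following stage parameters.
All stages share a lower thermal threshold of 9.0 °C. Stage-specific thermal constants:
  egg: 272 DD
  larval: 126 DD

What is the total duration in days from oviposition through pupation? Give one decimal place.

29.1 days

Daily accumulation at 22.7 °C = 22.7 − 9.0 = 13.7 DD/day.
Total K = 272 + 126 = 398 DD.
Total duration = 398 / 13.7 = 29.051 ≈ 29.1 days.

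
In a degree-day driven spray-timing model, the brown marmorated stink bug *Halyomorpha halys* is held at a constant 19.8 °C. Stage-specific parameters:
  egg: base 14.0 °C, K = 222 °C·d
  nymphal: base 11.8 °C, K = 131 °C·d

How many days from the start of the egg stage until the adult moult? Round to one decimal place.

54.7 days

egg: 222 / (19.8 − 14.0) = 222 / 5.8 = 38.276 d.
nymphal: 131 / (19.8 − 11.8) = 131 / 8.0 = 16.375 d.
Sum = 54.651 ≈ 54.7 days.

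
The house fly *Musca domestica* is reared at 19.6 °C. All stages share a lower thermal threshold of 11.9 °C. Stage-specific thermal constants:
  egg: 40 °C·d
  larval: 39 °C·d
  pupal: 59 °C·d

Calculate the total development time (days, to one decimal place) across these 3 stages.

17.9 days

Daily accumulation at 19.6 °C = 19.6 − 11.9 = 7.7 DD/day.
Total K = 40 + 39 + 59 = 138 DD.
Total duration = 138 / 7.7 = 17.922 ≈ 17.9 days.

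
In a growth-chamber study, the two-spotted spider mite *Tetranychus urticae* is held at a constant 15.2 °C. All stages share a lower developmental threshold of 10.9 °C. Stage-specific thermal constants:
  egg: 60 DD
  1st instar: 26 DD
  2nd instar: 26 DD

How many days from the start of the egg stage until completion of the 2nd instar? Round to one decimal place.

26.0 days

Daily accumulation at 15.2 °C = 15.2 − 10.9 = 4.3 DD/day.
Total K = 60 + 26 + 26 = 112 DD.
Total duration = 112 / 4.3 = 26.047 ≈ 26.0 days.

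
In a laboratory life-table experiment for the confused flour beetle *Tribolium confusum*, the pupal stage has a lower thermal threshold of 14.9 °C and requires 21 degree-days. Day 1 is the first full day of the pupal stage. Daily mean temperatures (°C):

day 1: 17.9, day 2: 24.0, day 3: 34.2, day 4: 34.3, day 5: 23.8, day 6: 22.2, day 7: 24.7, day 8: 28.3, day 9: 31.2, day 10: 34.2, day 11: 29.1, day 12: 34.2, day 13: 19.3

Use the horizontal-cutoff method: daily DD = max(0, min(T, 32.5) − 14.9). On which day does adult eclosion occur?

Daily DD above 14.9 °C (capped at 17.6): 3.0, 9.1, 17.6, 17.6, 8.9, 7.3, 9.8, 13.4, 16.3, 17.6, 14.2, 17.6, 4.4.
Cumulative: 3.0, 12.1, 29.7, 47.3, 56.2, 63.5, 73.3, 86.7, 103.0, 120.6, 134.8, 152.4, 156.8.
The total first reaches 21 DD on day 3.

day 3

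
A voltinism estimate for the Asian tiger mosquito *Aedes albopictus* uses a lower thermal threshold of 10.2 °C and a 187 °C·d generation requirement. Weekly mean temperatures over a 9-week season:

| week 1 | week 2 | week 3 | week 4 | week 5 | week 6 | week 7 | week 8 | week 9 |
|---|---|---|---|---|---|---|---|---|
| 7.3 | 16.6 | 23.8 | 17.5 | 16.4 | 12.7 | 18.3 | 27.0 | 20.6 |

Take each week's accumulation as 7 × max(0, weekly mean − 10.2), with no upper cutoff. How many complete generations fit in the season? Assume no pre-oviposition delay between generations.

Weekly DD (7 × max(0, T̄ − 10.2)): 0.0, 44.8, 95.2, 51.1, 43.4, 17.5, 56.7, 117.6, 72.8.
Season total = 499.1 DD.
Complete generations = ⌊499.1 / 187⌋ = 2.

2 generations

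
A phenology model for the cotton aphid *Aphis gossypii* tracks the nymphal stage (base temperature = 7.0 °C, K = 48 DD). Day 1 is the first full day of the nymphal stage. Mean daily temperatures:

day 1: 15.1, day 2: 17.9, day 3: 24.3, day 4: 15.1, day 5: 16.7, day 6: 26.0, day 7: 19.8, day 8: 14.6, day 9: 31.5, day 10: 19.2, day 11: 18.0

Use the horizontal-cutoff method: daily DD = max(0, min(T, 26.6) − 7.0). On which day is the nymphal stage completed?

Daily DD above 7.0 °C (capped at 19.6): 8.1, 10.9, 17.3, 8.1, 9.7, 19.0, 12.8, 7.6, 19.6, 12.2, 11.0.
Cumulative: 8.1, 19.0, 36.3, 44.4, 54.1, 73.1, 85.9, 93.5, 113.1, 125.3, 136.3.
The total first reaches 48 DD on day 5.

day 5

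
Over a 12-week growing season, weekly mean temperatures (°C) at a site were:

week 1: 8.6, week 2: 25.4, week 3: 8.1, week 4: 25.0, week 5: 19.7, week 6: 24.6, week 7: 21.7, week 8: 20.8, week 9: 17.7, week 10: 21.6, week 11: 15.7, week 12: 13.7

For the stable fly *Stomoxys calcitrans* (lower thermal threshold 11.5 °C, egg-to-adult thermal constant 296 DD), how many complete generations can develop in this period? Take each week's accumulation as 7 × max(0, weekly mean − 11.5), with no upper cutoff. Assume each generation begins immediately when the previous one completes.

2 generations

Weekly DD (7 × max(0, T̄ − 11.5)): 0.0, 97.3, 0.0, 94.5, 57.4, 91.7, 71.4, 65.1, 43.4, 70.7, 29.4, 15.4.
Season total = 636.3 DD.
Complete generations = ⌊636.3 / 296⌋ = 2.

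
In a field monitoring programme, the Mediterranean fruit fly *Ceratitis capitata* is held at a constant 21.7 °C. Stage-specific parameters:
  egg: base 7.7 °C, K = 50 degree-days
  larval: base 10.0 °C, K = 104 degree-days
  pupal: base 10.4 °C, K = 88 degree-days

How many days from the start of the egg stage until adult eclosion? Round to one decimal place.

20.2 days

egg: 50 / (21.7 − 7.7) = 50 / 14.0 = 3.571 d.
larval: 104 / (21.7 − 10.0) = 104 / 11.7 = 8.889 d.
pupal: 88 / (21.7 − 10.4) = 88 / 11.3 = 7.788 d.
Sum = 20.248 ≈ 20.2 days.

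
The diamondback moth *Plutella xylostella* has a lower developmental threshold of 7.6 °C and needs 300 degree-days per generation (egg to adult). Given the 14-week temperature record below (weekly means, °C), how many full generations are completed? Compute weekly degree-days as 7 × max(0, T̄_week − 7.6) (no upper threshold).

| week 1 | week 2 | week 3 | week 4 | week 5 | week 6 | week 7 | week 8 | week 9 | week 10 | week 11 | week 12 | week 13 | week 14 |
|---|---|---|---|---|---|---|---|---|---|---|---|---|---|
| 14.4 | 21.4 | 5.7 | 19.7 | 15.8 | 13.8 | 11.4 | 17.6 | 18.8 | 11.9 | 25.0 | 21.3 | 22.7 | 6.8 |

Weekly DD (7 × max(0, T̄ − 7.6)): 47.6, 96.6, 0.0, 84.7, 57.4, 43.4, 26.6, 70.0, 78.4, 30.1, 121.8, 95.9, 105.7, 0.0.
Season total = 858.2 DD.
Complete generations = ⌊858.2 / 300⌋ = 2.

2 generations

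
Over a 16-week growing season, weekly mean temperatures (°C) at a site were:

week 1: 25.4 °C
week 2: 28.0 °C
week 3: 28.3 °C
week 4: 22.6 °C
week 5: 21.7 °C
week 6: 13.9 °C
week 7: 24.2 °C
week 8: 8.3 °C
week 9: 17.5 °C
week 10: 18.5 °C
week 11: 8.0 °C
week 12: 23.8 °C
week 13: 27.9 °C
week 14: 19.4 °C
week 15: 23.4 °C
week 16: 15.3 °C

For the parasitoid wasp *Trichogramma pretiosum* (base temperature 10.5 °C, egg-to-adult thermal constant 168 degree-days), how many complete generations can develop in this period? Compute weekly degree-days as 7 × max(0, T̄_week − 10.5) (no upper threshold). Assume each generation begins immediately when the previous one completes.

6 generations

Weekly DD (7 × max(0, T̄ − 10.5)): 104.3, 122.5, 124.6, 84.7, 78.4, 23.8, 95.9, 0.0, 49.0, 56.0, 0.0, 93.1, 121.8, 62.3, 90.3, 33.6.
Season total = 1140.3 DD.
Complete generations = ⌊1140.3 / 168⌋ = 6.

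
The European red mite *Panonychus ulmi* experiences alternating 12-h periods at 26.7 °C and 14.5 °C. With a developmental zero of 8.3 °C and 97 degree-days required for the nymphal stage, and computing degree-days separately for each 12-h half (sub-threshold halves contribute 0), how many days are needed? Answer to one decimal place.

7.9 days

Day half: max(0, 26.7 − 8.3) × 0.5 = 18.4 × 0.5 = 9.20 DD.
Night half: max(0, 14.5 − 8.3) × 0.5 = 6.2 × 0.5 = 3.10 DD.
Per 24 h: 12.30 DD/day.
Duration = 97 / 12.30 = 7.886 ≈ 7.9 days.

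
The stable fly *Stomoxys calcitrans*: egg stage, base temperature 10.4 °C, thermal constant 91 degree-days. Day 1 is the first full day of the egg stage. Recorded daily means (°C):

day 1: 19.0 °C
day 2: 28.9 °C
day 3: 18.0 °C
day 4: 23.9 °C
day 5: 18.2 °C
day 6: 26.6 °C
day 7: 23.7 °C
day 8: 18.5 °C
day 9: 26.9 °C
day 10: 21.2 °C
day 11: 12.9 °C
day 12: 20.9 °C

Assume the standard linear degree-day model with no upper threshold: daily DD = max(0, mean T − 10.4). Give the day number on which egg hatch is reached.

Daily DD above 10.4 °C: 8.6, 18.5, 7.6, 13.5, 7.8, 16.2, 13.3, 8.1, 16.5, 10.8, 2.5, 10.5.
Cumulative: 8.6, 27.1, 34.7, 48.2, 56.0, 72.2, 85.5, 93.6, 110.1, 120.9, 123.4, 133.9.
The total first reaches 91 DD on day 8.

day 8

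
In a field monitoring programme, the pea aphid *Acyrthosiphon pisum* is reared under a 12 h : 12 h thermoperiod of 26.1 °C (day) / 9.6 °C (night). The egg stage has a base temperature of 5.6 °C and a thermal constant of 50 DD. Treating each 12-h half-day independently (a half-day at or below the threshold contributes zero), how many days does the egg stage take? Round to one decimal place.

Day half: max(0, 26.1 − 5.6) × 0.5 = 20.5 × 0.5 = 10.25 DD.
Night half: max(0, 9.6 − 5.6) × 0.5 = 4.0 × 0.5 = 2.00 DD.
Per 24 h: 12.25 DD/day.
Duration = 50 / 12.25 = 4.082 ≈ 4.1 days.

4.1 days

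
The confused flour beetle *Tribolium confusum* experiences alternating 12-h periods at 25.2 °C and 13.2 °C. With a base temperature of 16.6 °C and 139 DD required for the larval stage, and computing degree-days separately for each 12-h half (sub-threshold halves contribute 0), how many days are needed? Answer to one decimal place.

Day half: max(0, 25.2 − 16.6) × 0.5 = 8.6 × 0.5 = 4.30 DD.
Night half: max(0, 13.2 − 16.6) × 0.5 = 0.0 × 0.5 = 0.00 DD.
Per 24 h: 4.30 DD/day.
Duration = 139 / 4.30 = 32.326 ≈ 32.3 days.

32.3 days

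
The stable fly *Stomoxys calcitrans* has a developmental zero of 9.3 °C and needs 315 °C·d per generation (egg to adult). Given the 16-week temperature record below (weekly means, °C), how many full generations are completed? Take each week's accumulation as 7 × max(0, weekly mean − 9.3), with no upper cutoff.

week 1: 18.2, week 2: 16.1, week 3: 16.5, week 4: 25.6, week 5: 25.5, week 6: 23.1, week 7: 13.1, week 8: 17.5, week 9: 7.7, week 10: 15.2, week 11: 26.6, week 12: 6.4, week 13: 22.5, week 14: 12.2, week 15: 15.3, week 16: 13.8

Weekly DD (7 × max(0, T̄ − 9.3)): 62.3, 47.6, 50.4, 114.1, 113.4, 96.6, 26.6, 57.4, 0.0, 41.3, 121.1, 0.0, 92.4, 20.3, 42.0, 31.5.
Season total = 917.0 DD.
Complete generations = ⌊917.0 / 315⌋ = 2.

2 generations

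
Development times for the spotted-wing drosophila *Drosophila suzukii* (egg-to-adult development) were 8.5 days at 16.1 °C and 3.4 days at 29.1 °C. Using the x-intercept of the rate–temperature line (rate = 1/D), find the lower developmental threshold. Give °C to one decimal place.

7.4 °C

Linear rate model ⇒ the product D·(T − T_b) is constant across temperatures.
8.5·(16.1 − T_b) = 3.4·(29.1 − T_b)
T_b = (8.5·16.1 − 3.4·29.1) / (8.5 − 3.4) = 37.91 / 5.1 = 7.433 °C ≈ 7.4 °C.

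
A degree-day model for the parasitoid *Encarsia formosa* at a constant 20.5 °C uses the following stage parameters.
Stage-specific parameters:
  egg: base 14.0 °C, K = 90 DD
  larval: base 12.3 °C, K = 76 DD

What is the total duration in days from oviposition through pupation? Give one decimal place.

egg: 90 / (20.5 − 14.0) = 90 / 6.5 = 13.846 d.
larval: 76 / (20.5 − 12.3) = 76 / 8.2 = 9.268 d.
Sum = 23.114 ≈ 23.1 days.

23.1 days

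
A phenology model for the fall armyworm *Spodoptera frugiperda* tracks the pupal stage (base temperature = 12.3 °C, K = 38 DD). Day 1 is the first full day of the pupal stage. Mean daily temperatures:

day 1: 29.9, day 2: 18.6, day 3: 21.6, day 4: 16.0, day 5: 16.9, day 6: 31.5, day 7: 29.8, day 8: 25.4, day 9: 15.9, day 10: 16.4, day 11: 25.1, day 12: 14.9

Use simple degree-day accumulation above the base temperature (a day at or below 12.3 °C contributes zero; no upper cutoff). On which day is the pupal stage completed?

day 5

Daily DD above 12.3 °C: 17.6, 6.3, 9.3, 3.7, 4.6, 19.2, 17.5, 13.1, 3.6, 4.1, 12.8, 2.6.
Cumulative: 17.6, 23.9, 33.2, 36.9, 41.5, 60.7, 78.2, 91.3, 94.9, 99.0, 111.8, 114.4.
The total first reaches 38 DD on day 5.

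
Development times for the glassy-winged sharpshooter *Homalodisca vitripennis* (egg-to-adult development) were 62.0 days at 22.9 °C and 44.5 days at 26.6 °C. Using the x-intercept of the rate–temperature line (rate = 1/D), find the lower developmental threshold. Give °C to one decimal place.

13.5 °C

Equal thermal constants: D₁(T₁ − T_b) = D₂(T₂ − T_b).
62.0·(22.9 − T_b) = 44.5·(26.6 − T_b)
T_b = (62.0·22.9 − 44.5·26.6) / (62.0 − 44.5) = 236.10 / 17.5 = 13.491 °C ≈ 13.5 °C.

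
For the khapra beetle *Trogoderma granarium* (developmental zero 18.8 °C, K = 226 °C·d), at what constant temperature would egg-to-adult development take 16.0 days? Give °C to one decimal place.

Required daily accumulation = 226 / 16.0 = 14.125 DD/day.
T = T_base + 14.125 = 18.8 + 14.125 = 32.925 ≈ 32.9 °C.

32.9 °C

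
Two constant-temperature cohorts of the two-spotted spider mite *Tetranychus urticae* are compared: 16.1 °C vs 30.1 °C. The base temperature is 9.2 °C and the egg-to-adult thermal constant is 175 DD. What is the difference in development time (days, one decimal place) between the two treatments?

17.0 days

At 16.1 °C: 175 / (16.1 − 9.2) = 175 / 6.9 = 25.362 d.
At 30.1 °C: 175 / (30.1 − 9.2) = 175 / 20.9 = 8.373 d.
Difference = |25.362 − 8.373| = 16.989 ≈ 17.0 days.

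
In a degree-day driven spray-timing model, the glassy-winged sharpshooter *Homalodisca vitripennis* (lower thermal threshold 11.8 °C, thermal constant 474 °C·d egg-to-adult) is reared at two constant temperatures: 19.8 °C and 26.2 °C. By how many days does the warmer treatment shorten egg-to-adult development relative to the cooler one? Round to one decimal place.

At 19.8 °C: 474 / (19.8 − 11.8) = 474 / 8.0 = 59.250 d.
At 26.2 °C: 474 / (26.2 − 11.8) = 474 / 14.4 = 32.917 d.
Difference = |59.250 − 32.917| = 26.333 ≈ 26.3 days.

26.3 days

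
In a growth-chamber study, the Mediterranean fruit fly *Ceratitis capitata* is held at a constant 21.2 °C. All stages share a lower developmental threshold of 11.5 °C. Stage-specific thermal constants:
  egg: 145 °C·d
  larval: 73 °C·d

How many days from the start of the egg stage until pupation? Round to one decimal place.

22.5 days

Daily accumulation at 21.2 °C = 21.2 − 11.5 = 9.7 DD/day.
Total K = 145 + 73 = 218 DD.
Total duration = 218 / 9.7 = 22.474 ≈ 22.5 days.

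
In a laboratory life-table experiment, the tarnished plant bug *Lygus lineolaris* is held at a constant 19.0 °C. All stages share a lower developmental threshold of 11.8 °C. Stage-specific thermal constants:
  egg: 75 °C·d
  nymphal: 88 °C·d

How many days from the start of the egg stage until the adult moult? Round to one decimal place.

22.6 days

Daily accumulation at 19.0 °C = 19.0 − 11.8 = 7.2 DD/day.
Total K = 75 + 88 = 163 DD.
Total duration = 163 / 7.2 = 22.639 ≈ 22.6 days.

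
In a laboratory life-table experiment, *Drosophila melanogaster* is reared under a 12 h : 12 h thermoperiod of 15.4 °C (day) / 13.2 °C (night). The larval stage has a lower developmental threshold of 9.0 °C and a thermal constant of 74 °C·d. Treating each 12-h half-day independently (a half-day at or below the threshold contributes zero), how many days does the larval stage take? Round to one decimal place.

14.0 days

Day half: max(0, 15.4 − 9.0) × 0.5 = 6.4 × 0.5 = 3.20 DD.
Night half: max(0, 13.2 − 9.0) × 0.5 = 4.2 × 0.5 = 2.10 DD.
Per 24 h: 5.30 DD/day.
Duration = 74 / 5.30 = 13.962 ≈ 14.0 days.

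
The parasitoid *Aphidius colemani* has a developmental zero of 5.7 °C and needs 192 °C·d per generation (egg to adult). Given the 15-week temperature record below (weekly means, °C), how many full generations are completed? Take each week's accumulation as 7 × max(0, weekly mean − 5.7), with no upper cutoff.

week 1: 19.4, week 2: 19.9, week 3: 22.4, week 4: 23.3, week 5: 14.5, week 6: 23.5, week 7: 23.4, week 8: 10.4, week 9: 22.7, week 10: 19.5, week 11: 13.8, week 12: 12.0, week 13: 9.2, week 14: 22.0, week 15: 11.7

Weekly DD (7 × max(0, T̄ − 5.7)): 95.9, 99.4, 116.9, 123.2, 61.6, 124.6, 123.9, 32.9, 119.0, 96.6, 56.7, 44.1, 24.5, 114.1, 42.0.
Season total = 1275.4 DD.
Complete generations = ⌊1275.4 / 192⌋ = 6.

6 generations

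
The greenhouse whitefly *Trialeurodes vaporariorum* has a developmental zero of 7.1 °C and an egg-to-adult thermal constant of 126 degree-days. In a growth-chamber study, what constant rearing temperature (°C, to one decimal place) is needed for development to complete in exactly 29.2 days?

Required daily accumulation = 126 / 29.2 = 4.315 DD/day.
T = T_base + 4.315 = 7.1 + 4.315 = 11.415 ≈ 11.4 °C.

11.4 °C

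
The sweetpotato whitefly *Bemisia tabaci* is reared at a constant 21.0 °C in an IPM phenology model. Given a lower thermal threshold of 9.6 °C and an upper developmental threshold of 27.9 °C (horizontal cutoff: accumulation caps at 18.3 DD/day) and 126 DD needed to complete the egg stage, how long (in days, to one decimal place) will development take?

Daily accumulation = 21.0 − 9.6 = 11.4 DD/day.
Duration = 126 / 11.4 = 11.053 ≈ 11.1 days.

11.1 days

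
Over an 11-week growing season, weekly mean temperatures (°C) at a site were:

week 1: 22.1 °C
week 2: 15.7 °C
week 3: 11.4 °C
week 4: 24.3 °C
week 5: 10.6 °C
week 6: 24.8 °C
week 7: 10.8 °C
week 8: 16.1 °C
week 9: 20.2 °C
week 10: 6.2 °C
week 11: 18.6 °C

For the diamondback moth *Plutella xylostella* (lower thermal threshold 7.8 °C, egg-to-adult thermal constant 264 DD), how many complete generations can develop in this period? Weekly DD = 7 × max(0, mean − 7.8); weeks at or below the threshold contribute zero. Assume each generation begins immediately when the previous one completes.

Weekly DD (7 × max(0, T̄ − 7.8)): 100.1, 55.3, 25.2, 115.5, 19.6, 119.0, 21.0, 58.1, 86.8, 0.0, 75.6.
Season total = 676.2 DD.
Complete generations = ⌊676.2 / 264⌋ = 2.

2 generations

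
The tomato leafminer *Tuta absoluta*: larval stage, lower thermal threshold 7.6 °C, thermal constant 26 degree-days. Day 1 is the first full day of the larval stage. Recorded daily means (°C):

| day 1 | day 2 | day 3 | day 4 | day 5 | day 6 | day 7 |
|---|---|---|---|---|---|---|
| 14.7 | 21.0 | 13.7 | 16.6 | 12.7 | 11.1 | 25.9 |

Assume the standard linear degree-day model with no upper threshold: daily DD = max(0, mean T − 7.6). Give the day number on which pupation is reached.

day 3

Daily DD above 7.6 °C: 7.1, 13.4, 6.1, 9.0, 5.1, 3.5, 18.3.
Cumulative: 7.1, 20.5, 26.6, 35.6, 40.7, 44.2, 62.5.
The total first reaches 26 DD on day 3.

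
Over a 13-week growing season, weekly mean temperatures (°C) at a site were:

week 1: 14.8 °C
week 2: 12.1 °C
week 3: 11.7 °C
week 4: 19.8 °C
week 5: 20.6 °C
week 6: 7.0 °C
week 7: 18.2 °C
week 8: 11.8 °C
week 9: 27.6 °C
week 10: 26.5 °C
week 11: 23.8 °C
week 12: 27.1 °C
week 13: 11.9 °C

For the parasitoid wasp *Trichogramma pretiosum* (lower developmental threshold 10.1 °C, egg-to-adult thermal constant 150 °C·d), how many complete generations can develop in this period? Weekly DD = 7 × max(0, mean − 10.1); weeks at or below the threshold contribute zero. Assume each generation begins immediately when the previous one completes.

4 generations

Weekly DD (7 × max(0, T̄ − 10.1)): 32.9, 14.0, 11.2, 67.9, 73.5, 0.0, 56.7, 11.9, 122.5, 114.8, 95.9, 119.0, 12.6.
Season total = 732.9 DD.
Complete generations = ⌊732.9 / 150⌋ = 4.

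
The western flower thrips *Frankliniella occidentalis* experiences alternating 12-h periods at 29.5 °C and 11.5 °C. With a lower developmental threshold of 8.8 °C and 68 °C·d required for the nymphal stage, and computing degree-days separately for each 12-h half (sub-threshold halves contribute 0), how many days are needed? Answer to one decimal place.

5.8 days

Day half: max(0, 29.5 − 8.8) × 0.5 = 20.7 × 0.5 = 10.35 DD.
Night half: max(0, 11.5 − 8.8) × 0.5 = 2.7 × 0.5 = 1.35 DD.
Per 24 h: 11.70 DD/day.
Duration = 68 / 11.70 = 5.812 ≈ 5.8 days.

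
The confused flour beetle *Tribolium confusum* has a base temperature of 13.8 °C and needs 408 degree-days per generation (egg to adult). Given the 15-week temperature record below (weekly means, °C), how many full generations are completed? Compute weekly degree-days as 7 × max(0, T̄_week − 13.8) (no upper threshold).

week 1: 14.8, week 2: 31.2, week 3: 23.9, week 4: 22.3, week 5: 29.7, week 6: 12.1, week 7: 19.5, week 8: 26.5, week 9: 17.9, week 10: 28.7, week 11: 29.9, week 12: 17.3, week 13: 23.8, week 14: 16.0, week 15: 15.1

2 generations

Weekly DD (7 × max(0, T̄ − 13.8)): 7.0, 121.8, 70.7, 59.5, 111.3, 0.0, 39.9, 88.9, 28.7, 104.3, 112.7, 24.5, 70.0, 15.4, 9.1.
Season total = 863.8 DD.
Complete generations = ⌊863.8 / 408⌋ = 2.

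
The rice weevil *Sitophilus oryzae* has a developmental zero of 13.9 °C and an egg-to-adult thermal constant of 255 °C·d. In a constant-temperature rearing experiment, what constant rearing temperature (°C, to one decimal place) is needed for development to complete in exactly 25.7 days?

Required daily accumulation = 255 / 25.7 = 9.922 DD/day.
T = T_base + 9.922 = 13.9 + 9.922 = 23.822 ≈ 23.8 °C.

23.8 °C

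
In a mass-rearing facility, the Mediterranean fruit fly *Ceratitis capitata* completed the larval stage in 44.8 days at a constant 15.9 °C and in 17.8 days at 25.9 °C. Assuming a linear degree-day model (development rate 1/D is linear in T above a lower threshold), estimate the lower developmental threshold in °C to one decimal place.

9.3 °C

Under the model K = D·(T − T_b), so D₁·(T₁ − T_b) = D₂·(T₂ − T_b).
44.8·(15.9 − T_b) = 17.8·(25.9 − T_b)
T_b = (44.8·15.9 − 17.8·25.9) / (44.8 − 17.8) = 251.30 / 27.0 = 9.307 °C ≈ 9.3 °C.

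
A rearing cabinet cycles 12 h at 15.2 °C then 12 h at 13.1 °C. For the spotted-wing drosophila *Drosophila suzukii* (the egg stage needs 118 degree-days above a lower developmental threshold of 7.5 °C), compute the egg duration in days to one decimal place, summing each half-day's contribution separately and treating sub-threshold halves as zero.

Day half: max(0, 15.2 − 7.5) × 0.5 = 7.7 × 0.5 = 3.85 DD.
Night half: max(0, 13.1 − 7.5) × 0.5 = 5.6 × 0.5 = 2.80 DD.
Per 24 h: 6.65 DD/day.
Duration = 118 / 6.65 = 17.744 ≈ 17.7 days.

17.7 days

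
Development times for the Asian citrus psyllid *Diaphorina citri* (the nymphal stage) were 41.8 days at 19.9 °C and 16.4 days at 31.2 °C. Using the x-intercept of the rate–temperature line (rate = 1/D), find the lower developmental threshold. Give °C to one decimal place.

Under the model K = D·(T − T_b), so D₁·(T₁ − T_b) = D₂·(T₂ − T_b).
41.8·(19.9 − T_b) = 16.4·(31.2 − T_b)
T_b = (41.8·19.9 − 16.4·31.2) / (41.8 − 16.4) = 320.14 / 25.4 = 12.604 °C ≈ 12.6 °C.

12.6 °C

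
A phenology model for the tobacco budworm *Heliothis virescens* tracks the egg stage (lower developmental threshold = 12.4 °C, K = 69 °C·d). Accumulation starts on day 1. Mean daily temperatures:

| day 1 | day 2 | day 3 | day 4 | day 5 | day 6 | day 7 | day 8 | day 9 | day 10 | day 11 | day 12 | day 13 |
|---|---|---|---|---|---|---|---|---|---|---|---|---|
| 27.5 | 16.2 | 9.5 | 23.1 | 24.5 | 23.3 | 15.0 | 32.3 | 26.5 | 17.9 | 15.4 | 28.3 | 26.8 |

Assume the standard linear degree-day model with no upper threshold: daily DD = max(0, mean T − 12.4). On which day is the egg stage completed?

Daily DD above 12.4 °C: 15.1, 3.8, 0.0, 10.7, 12.1, 10.9, 2.6, 19.9, 14.1, 5.5, 3.0, 15.9, 14.4.
Cumulative: 15.1, 18.9, 18.9, 29.6, 41.7, 52.6, 55.2, 75.1, 89.2, 94.7, 97.7, 113.6, 128.0.
The total first reaches 69 DD on day 8.

day 8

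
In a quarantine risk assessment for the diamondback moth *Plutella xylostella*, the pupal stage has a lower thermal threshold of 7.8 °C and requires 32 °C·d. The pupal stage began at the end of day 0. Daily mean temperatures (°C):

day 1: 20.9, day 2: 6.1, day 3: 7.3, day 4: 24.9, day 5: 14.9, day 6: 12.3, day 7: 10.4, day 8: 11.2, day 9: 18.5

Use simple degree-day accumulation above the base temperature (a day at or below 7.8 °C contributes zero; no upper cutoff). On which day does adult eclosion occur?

day 5

Daily DD above 7.8 °C: 13.1, 0.0, 0.0, 17.1, 7.1, 4.5, 2.6, 3.4, 10.7.
Cumulative: 13.1, 13.1, 13.1, 30.2, 37.3, 41.8, 44.4, 47.8, 58.5.
The total first reaches 32 DD on day 5.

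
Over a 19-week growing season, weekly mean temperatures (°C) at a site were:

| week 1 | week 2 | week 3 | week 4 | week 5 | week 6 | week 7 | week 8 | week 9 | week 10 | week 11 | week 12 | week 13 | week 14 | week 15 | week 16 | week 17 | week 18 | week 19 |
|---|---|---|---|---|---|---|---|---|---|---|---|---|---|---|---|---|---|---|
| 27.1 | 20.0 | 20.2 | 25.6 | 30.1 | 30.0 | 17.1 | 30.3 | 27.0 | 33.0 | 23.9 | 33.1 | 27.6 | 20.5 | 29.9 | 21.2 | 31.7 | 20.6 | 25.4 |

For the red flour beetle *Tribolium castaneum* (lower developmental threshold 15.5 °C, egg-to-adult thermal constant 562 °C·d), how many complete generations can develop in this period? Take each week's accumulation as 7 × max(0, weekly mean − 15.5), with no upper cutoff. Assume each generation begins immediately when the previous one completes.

2 generations

Weekly DD (7 × max(0, T̄ − 15.5)): 81.2, 31.5, 32.9, 70.7, 102.2, 101.5, 11.2, 103.6, 80.5, 122.5, 58.8, 123.2, 84.7, 35.0, 100.8, 39.9, 113.4, 35.7, 69.3.
Season total = 1398.6 DD.
Complete generations = ⌊1398.6 / 562⌋ = 2.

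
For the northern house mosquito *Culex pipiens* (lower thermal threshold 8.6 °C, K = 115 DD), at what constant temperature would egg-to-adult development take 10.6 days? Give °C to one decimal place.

Required daily accumulation = 115 / 10.6 = 10.849 DD/day.
T = T_base + 10.849 = 8.6 + 10.849 = 19.449 ≈ 19.4 °C.

19.4 °C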